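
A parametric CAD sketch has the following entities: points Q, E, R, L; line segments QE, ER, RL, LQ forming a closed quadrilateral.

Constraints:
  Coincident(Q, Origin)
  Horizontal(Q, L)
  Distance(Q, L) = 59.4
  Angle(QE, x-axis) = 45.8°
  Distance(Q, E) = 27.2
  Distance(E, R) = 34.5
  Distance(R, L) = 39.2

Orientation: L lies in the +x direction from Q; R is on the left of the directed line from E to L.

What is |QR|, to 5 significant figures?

61.237

Checks: |ER| = 34.50 ✓; |RL| = 39.20 ✓.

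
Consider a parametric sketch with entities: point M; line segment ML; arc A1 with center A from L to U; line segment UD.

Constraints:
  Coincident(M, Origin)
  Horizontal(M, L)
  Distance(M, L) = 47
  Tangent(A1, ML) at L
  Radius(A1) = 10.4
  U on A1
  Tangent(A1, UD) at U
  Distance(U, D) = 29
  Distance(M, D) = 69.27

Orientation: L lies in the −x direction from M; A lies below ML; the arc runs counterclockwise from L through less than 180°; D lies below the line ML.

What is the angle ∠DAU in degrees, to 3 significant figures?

70.3°

M is at the origin; M and L share the same y with |ML| = 47.0 and L on the −x side, so L = (-47.0, 0.00). Tangency of A1 to ML means the radius AL is perpendicular to ML, so A = L + (0, -10.4) = (-47.0, -10.4). Since AU ⟂ UD (tangency), |AD| = √(10.4² + 29.0²) = 30.8 regardless of where U sits on A1. So D lies on both circle(M, 69.27) and circle(A, 30.8); the below-ML intersection is D = (-56.8, -39.6). U is the foot of the tangent from D: U = (-57.4, -10.6).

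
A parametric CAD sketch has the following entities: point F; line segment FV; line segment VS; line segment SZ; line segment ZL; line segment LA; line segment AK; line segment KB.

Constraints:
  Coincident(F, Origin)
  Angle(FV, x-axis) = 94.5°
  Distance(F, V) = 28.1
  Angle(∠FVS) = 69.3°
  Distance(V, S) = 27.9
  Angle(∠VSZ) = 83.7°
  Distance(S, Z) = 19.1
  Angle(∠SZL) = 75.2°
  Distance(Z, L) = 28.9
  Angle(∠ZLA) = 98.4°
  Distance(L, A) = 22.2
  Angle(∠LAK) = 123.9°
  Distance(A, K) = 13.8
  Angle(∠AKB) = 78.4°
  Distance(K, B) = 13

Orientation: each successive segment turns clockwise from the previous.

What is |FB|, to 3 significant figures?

32.7

F is at the origin; FV runs at 94.5° with length 28.1, so V = (-2.20, 28.0). ∠FVS = 69.3° gives VS at -16.2° from the x-axis; with |VS| = 27.9, S = (24.6, 20.2). ∠VSZ = 83.7° gives SZ at -112° from the x-axis; with |SZ| = 19.1, Z = (17.3, 2.58). ∠SZL = 75.2° gives ZL at 143° from the x-axis; with |ZL| = 28.9, L = (-5.71, 20.1). ∠ZLA = 98.4° gives LA at 61.1° from the x-axis; with |LA| = 22.2, A = (5.02, 39.5). ∠LAK = 123.9° gives AK at 5.00° from the x-axis; with |AK| = 13.8, K = (18.8, 40.7). ∠AKB = 78.4° gives KB at -96.6° from the x-axis; with |KB| = 13.0, B = (17.3, 27.8). Then |FB| = |B − F| = 32.7.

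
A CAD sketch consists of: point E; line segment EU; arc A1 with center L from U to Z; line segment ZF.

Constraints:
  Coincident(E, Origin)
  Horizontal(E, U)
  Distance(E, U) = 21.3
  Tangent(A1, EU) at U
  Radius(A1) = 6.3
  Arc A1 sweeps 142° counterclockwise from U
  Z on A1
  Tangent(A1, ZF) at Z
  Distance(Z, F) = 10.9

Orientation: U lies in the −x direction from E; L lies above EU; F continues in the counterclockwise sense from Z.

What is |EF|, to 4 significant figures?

31.62

E is at the origin; E and U share the same y with |EU| = 21.3 and U on the −x side, so U = (-21.30, 0.000). Since A1 is tangent to EU there, LU ⟂ EU, so L = U + (0, 6.3) = (-21.30, 6.300). On A1, U sits at bearing -90° from L; a 142° counterclockwise sweep puts Z at bearing 52°, so Z = L + 6.3·(cos 52°, sin 52°) = (-17.42, 11.26). Since A1 is tangent to ZF there, LZ ⟂ ZF, so ZF runs along (−sin 52°, cos 52°); with |ZF| = 10.9, F = (-26.01, 17.98). Then |EF| = |F − E| = 31.62.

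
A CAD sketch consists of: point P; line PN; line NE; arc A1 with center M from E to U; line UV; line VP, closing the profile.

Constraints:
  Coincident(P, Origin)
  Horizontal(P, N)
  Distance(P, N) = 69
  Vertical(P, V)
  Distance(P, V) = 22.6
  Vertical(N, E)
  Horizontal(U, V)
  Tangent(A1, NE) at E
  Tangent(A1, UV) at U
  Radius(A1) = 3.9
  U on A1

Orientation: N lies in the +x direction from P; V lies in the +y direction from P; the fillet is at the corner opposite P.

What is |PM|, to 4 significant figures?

67.73

P is at the origin; PN is horizontal with |PN| = 69.0 and N on the +x side, so N = (69.00, 0.000). PV is vertical with |PV| = 22.6 and V on the +y side, so V = (0.000, 22.60). The virtual corner opposite P is at (69.00, 22.60). Since A1 is tangent to NE there, ME ⟂ NE and tangency of A1 to UV means the radius MU is perpendicular to UV, with radius 3.9, so the center M sits 3.9 in from both sides at M = (65.10, 18.70). Then |PM| = |M − P| = 67.73.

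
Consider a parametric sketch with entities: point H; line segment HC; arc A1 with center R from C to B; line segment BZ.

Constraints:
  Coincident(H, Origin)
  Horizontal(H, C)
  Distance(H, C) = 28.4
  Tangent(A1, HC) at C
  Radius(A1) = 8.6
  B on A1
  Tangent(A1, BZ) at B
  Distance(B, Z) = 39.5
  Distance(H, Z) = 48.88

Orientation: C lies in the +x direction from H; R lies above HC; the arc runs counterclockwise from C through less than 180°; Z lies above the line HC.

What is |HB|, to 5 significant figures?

38.037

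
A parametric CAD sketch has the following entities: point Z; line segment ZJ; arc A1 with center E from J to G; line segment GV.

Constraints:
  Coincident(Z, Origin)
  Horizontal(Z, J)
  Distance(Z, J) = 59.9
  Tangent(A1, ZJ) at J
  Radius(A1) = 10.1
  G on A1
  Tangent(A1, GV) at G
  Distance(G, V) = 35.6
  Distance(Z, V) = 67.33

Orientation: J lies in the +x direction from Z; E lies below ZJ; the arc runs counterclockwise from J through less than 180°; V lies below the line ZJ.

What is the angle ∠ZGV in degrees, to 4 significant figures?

100.9°

Checks: |EG| = 10.10 ✓; ∠(EG, GV) = 90.00° ✓; |GV| = 35.60 ✓; |ZV| = 67.33 ✓.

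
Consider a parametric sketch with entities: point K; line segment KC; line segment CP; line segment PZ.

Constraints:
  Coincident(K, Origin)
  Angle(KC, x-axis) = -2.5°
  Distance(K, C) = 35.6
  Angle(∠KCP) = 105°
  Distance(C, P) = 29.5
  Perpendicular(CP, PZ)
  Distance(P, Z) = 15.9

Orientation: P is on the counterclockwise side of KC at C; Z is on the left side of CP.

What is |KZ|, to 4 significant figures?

42.90

K is at the origin; KC runs at -2.5° with length 35.6, so C = 35.6·(cos -2.5°, sin -2.5°) = (35.57, -1.553). ∠KCP = 105.0°, so CP runs at -2.5° + (180° − 105.0°) = 72.50° from the x-axis; with |CP| = 29.5, P = C + 29.5·(cos 72.50°, sin 72.50°) = (44.44, 26.58). CP ⟂ PZ; with |PZ| = 15.9 on the left of CP, Z = P + 15.9·(-0.9537, 0.3007) = (29.27, 31.36). Then |KZ| = |Z − K| = 42.90.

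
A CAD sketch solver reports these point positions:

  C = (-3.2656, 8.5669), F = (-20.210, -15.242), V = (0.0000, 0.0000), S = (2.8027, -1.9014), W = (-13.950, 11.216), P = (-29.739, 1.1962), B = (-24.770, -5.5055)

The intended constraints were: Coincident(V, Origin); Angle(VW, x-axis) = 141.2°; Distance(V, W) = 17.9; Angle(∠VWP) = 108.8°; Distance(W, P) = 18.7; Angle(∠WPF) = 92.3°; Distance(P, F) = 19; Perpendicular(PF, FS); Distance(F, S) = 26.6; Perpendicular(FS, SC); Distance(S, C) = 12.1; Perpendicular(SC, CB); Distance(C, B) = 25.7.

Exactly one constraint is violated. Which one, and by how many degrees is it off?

Perpendicular(SC, CB) — off by 3.10°.

V = (0.00, 0.00) ✓; VW at 141.2° ✓; |VW| = 17.90 ✓; ∠VWP = 108.8° ✓; |WP| = 18.70 ✓; ∠WPF = 92.30° ✓; |PF| = 19.00 ✓; ∠(PF, FS) = 90.00° ✓; |FS| = 26.60 ✓; ∠(FS, SC) = 90.00° ✓; |SC| = 12.10 ✓; ∠(SC, CB) = 93.10° ✗; |CB| = 25.70 ✓.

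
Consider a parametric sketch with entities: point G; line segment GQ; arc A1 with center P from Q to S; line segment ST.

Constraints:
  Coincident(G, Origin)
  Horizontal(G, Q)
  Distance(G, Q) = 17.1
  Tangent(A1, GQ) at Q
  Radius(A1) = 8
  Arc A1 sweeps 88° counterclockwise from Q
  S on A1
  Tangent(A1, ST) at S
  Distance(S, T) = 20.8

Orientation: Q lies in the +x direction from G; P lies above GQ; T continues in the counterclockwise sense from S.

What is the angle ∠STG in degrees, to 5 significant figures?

40.168°

G is at the origin; G and Q share the same y with |GQ| = 17.1 and Q on the +x side, so Q = (17.100, 0.0000). Tangency of A1 to GQ means the radius PQ is perpendicular to GQ, so P = Q + (0, 8) = (17.100, 8.0000). On A1, Q sits at bearing -90° from P; an 88° counterclockwise sweep puts S at bearing -2°, so S = P + 8.0·(cos -2°, sin -2°) = (25.095, 7.7208). Since A1 is tangent to ST there, PS ⟂ ST, so ST runs along (−sin -2°, cos -2°); with |ST| = 20.8, T = (25.821, 28.508). Then cos ∠STG = TS·TG / (|TS||TG|), giving 40.168°.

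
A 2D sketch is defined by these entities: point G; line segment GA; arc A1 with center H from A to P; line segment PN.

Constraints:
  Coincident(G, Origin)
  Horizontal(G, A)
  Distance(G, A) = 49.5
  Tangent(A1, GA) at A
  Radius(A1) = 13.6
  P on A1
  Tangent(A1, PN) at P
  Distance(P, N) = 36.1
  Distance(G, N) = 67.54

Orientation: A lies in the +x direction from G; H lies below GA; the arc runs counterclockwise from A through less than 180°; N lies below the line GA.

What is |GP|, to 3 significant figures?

39.7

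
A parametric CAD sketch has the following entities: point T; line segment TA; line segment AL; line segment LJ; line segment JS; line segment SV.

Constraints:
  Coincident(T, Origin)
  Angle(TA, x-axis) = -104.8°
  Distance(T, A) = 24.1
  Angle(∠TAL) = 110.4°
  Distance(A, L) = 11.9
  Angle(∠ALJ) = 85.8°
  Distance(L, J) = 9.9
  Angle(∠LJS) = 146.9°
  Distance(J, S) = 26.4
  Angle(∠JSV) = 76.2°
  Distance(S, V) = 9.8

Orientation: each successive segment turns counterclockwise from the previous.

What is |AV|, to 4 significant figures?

25.71

∠LJS = 146.9° gives JS at 92.10° from the x-axis; with |JS| = 26.4, S = (7.699, 4.708). ∠JSV = 76.2° gives SV at -164.1° from the x-axis; with |SV| = 9.8, V = (-1.726, 2.023). Then |AV| = |V − A| = 25.71.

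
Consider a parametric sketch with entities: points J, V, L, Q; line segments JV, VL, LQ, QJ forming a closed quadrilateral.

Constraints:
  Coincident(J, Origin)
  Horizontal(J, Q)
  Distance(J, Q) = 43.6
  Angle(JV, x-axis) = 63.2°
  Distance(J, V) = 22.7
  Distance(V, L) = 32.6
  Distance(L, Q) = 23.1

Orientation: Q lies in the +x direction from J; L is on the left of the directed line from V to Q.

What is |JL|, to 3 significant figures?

48.6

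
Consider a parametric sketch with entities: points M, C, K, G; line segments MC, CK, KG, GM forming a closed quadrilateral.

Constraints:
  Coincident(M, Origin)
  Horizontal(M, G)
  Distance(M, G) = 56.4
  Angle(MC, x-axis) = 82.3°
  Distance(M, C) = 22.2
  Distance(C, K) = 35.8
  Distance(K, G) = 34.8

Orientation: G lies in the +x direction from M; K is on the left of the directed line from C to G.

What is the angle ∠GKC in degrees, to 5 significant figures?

109.84°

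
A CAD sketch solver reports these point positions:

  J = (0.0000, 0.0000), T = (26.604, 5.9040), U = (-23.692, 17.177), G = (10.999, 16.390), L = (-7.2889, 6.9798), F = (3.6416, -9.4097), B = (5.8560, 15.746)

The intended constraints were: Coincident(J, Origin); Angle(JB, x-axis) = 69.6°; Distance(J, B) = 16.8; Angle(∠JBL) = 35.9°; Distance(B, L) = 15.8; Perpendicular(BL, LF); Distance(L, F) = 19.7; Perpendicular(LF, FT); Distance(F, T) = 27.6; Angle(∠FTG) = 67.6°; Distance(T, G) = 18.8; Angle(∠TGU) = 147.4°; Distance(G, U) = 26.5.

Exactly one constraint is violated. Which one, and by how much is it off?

Distance(G, U) = 26.5 — off by 8.20.

J = (0.00, 0.00) ✓; JB at 69.60° ✓; |JB| = 16.80 ✓; ∠JBL = 35.90° ✓; |BL| = 15.80 ✓; ∠(BL, LF) = 90.00° ✓; |LF| = 19.70 ✓; ∠(LF, FT) = 90.00° ✓; |FT| = 27.60 ✓; ∠FTG = 67.60° ✓; |TG| = 18.80 ✓; ∠TGU = 147.4° ✓; |GU| = 34.70 ✗.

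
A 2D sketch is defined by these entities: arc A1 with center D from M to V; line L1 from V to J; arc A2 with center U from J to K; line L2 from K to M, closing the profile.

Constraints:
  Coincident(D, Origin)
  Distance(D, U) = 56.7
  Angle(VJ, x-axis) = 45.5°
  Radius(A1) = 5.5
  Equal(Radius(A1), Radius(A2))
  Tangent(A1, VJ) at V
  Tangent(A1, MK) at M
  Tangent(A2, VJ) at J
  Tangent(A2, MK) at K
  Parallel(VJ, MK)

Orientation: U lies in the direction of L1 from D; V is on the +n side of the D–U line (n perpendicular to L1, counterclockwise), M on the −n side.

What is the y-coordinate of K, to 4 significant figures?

36.59

The slot axis is L1's direction at 45.5°, so u = (cos 45.5°, sin 45.5°) = (0.7009, 0.7133) and n = (−sin 45.5°, cos 45.5°) = (-0.7133, 0.7009). D is at the origin and U lies 56.7 along u from D, so U = 56.7·u = (39.74, 40.44). Tangency of A1 to both parallel lines with radius 5.5 puts V and M at D ± 5.5·n: V = (-3.923, 3.855), M = (3.923, -3.855). Equal radii place J and K the same way about U: J = U + 5.5·n = (35.82, 44.30), K = U − 5.5·n = (43.66, 36.59). So K.y = 36.59.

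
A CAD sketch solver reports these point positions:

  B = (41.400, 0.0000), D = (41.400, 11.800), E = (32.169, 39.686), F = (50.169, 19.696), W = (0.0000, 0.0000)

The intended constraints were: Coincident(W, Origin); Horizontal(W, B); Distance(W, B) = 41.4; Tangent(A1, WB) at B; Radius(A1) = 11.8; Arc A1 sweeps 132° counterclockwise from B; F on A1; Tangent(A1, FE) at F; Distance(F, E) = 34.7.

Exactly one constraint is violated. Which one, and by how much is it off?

Distance(F, E) = 34.7 — off by 7.80.

W = (0.00, 0.00) ✓; W.y = 0.00, B.y = 0.00 ✓; |WB| = 41.40 ✓; ∠(DB, BW) = 90.00° ✓; |DB| = 11.80 ✓; bearing(D→F) − bearing(D→B) = 132.0° ✓; |DF| = 11.80 ✓; ∠(DF, FE) = 90.00° ✓; |FE| = 26.90 ✗.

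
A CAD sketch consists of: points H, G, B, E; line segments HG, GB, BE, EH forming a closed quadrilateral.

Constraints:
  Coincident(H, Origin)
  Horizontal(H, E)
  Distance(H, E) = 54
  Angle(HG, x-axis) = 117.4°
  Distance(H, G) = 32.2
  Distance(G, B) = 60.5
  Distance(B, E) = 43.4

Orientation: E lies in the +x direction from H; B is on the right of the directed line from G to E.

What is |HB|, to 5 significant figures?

28.504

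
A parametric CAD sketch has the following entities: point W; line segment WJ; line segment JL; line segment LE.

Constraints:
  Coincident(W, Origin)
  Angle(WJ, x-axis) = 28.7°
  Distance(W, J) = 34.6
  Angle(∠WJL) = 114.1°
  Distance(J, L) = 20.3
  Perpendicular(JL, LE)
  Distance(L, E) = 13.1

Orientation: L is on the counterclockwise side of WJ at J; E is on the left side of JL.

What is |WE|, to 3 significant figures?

39.1

∠WJL = 114.1°, so JL runs at 28.7° + (180° − 114.1°) = 94.6° from the x-axis; with |JL| = 20.3, L = J + 20.3·(cos 94.6°, sin 94.6°) = (28.7, 36.9). JL is perpendicular to LE; with |LE| = 13.1 on the left of JL, E = L + 13.1·(-0.997, -0.0802) = (15.7, 35.8). Then |WE| = |E − W| = 39.1.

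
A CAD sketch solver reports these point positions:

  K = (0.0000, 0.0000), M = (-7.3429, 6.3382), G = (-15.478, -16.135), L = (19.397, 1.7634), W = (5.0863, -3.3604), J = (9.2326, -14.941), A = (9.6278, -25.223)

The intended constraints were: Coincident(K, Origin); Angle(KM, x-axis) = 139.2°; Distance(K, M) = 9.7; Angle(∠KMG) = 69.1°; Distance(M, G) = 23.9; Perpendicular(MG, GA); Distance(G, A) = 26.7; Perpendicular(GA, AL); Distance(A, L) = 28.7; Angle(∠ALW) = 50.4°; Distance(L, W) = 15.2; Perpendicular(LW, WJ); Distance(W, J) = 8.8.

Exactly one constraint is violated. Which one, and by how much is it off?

Distance(W, J) = 8.8 — off by 3.50.

K = (0.00, 0.00) ✓; KM at 139.2° ✓; |KM| = 9.700 ✓; ∠KMG = 69.10° ✓; |MG| = 23.90 ✓; ∠(MG, GA) = 90.00° ✓; |GA| = 26.70 ✓; ∠(GA, AL) = 90.00° ✓; |AL| = 28.70 ✓; ∠ALW = 50.40° ✓; |LW| = 15.20 ✓; ∠(LW, WJ) = 90.00° ✓; |WJ| = 12.30 ✗.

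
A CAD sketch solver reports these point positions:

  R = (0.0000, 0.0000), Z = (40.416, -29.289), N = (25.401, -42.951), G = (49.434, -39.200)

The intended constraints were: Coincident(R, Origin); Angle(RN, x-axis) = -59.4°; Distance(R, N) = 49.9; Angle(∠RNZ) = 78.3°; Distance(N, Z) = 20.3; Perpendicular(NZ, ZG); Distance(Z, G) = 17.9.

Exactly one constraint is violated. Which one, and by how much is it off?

Distance(Z, G) = 17.9 — off by 4.50.

R = (0.00, 0.00) ✓; RN at -59.40° ✓; |RN| = 49.90 ✓; ∠RNZ = 78.30° ✓; |NZ| = 20.30 ✓; ∠(NZ, ZG) = 90.00° ✓; |ZG| = 13.40 ✗.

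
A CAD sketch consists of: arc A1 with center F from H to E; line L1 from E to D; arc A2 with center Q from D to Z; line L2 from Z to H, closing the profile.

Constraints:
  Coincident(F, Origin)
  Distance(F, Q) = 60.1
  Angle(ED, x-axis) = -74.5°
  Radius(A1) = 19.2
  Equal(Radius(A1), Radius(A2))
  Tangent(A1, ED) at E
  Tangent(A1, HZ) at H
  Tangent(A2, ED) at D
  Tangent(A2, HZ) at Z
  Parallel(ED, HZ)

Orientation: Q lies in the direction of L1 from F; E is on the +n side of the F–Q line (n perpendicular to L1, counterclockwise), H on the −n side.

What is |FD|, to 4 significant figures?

63.09

The slot axis is L1's direction at -74.5°, so u = (cos -74.5°, sin -74.5°) = (0.2672, -0.9636) and n = (−sin -74.5°, cos -74.5°) = (0.9636, 0.2672). F is at the origin and Q lies 60.1 along u from F, so Q = 60.1·u = (16.06, -57.91). Tangency of A1 to both parallel lines with radius 19.2 puts E and H at F ± 19.2·n: E = (18.50, 5.131), H = (-18.50, -5.131). Equal radii place D and Z the same way about Q: D = Q + 19.2·n = (34.56, -52.78), Z = Q − 19.2·n = (-2.441, -63.05). Then |FD| = |D − F| = 63.09.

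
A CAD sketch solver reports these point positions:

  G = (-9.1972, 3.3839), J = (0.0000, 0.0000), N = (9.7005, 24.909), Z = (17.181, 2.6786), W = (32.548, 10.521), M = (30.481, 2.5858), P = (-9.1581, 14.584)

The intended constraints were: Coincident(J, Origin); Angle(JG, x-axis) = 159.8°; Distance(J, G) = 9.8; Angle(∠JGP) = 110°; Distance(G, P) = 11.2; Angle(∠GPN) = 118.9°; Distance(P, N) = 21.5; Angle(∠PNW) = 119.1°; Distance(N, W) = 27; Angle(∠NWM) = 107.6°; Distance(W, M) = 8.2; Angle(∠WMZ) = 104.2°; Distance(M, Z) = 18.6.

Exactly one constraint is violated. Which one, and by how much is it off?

Distance(M, Z) = 18.6 — off by 5.30.

J = (0.00, 0.00) ✓; JG at 159.8° ✓; |JG| = 9.800 ✓; ∠JGP = 110.0° ✓; |GP| = 11.20 ✓; ∠GPN = 118.9° ✓; |PN| = 21.50 ✓; ∠PNW = 119.1° ✓; |NW| = 27.00 ✓; ∠NWM = 107.6° ✓; |WM| = 8.200 ✓; ∠WMZ = 104.2° ✓; |MZ| = 13.30 ✗.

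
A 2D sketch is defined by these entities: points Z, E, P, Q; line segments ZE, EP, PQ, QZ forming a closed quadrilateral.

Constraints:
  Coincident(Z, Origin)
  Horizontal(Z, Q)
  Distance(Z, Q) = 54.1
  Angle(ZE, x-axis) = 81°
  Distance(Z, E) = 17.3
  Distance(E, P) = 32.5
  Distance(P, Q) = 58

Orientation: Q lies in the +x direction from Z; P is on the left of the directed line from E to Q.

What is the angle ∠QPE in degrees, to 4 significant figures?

66.77°

Z is at the origin; ZQ is horizontal with |ZQ| = 54.1 and Q in +x, so Q = (54.1, 0). ZE runs at 81.0° with |ZE| = 17.3, so E = (2.706, 17.09). P is determined by |EP| = 32.5 and |PQ| = 58.0 together: it lies at the intersection of circle(E, 32.5) and circle(Q, 58.0). With |EQ| = 54.16, the foot of the radical line on EQ is 5.775 from E and the perpendicular offset is √(32.5² − 5.775²) = 31.98. Taking the left-of-EQ solution: P = (18.28, 45.61).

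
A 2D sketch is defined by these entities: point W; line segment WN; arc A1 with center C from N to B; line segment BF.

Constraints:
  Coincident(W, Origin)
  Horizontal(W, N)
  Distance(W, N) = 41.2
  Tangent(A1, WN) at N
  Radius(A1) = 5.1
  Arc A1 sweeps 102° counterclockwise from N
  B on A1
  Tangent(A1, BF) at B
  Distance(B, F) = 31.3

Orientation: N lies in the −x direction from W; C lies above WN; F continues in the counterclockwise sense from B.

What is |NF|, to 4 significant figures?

36.81

W is at the origin; W and N share the same y with |WN| = 41.2 and N on the −x side, so N = (-41.20, 0.000). A1 meets WN tangentially, so CN is at right angles to WN, so C = N + (0, 5.1) = (-41.20, 5.100). On A1, N sits at bearing -90° from C; a 102° counterclockwise sweep puts B at bearing 12°, so B = C + 5.1·(cos 12°, sin 12°) = (-36.21, 6.160). The tangent condition forces CB to be normal to BF, so BF runs along (−sin 12°, cos 12°); with |BF| = 31.3, F = (-42.72, 36.78). Then |NF| = |F − N| = 36.81.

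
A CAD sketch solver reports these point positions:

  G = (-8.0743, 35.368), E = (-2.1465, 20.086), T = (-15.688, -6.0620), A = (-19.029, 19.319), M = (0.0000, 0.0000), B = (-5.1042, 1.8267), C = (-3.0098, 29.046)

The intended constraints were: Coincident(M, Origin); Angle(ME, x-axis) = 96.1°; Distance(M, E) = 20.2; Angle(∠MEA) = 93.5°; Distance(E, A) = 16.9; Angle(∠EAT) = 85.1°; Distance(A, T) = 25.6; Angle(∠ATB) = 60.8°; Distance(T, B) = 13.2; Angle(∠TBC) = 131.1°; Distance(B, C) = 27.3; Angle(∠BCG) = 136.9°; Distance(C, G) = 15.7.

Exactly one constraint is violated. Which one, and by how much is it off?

Distance(C, G) = 15.7 — off by 7.60.

M = (0.00, 0.00) ✓; ME at 96.10° ✓; |ME| = 20.20 ✓; ∠MEA = 93.50° ✓; |EA| = 16.90 ✓; ∠EAT = 85.10° ✓; |AT| = 25.60 ✓; ∠ATB = 60.80° ✓; |TB| = 13.20 ✓; ∠TBC = 131.1° ✓; |BC| = 27.30 ✓; ∠BCG = 136.9° ✓; |CG| = 8.100 ✗.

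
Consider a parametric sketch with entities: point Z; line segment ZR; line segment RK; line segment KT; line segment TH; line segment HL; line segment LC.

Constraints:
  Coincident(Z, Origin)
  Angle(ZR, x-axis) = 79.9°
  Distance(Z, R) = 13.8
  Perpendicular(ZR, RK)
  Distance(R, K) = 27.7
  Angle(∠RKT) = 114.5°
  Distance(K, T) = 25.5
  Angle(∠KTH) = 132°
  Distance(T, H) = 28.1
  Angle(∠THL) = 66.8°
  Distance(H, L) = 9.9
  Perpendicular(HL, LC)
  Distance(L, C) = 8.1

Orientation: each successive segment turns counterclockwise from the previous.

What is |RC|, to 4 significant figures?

44.68

Z is at the origin; ZR runs at 79.9° with length 13.8, so R = (2.420, 13.59). ZR is perpendicular to RK, so RK runs at 169.9°; with |RK| = 27.7, K = (-24.85, 18.44). ∠RKT = 114.5° gives KT at -124.6° from the x-axis; with |KT| = 25.5, T = (-39.33, -2.546). ∠KTH = 132.0° gives TH at -76.60° from the x-axis; with |TH| = 28.1, H = (-32.82, -29.88). ∠THL = 66.8° gives HL at 36.60° from the x-axis; with |HL| = 9.9, L = (-24.87, -23.98). The perpendicularity gives LC at right angles to HL, so LC runs at 126.6°; with |LC| = 8.1, C = (-29.70, -17.48). Then |RC| = |C − R| = 44.68.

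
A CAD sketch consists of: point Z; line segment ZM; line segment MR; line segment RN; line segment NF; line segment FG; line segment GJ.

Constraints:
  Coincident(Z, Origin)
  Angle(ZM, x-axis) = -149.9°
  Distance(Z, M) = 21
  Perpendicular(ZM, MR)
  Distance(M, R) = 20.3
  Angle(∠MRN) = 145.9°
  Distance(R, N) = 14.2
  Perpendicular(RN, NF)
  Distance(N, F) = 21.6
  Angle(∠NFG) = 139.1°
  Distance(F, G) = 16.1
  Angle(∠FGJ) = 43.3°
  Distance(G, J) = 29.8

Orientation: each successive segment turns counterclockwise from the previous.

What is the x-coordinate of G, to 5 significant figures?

10.004

Z is at the origin; ZM runs at -149.9° with length 21.0, so M = (-18.168, -10.532). ZM ⟂ MR, so MR runs at -59.900°; with |MR| = 20.3, R = (-7.9875, -28.094). ∠MRN = 145.9° gives RN at -25.800° from the x-axis; with |RN| = 14.2, N = (4.7970, -34.275). The perpendicularity gives NF at right angles to RN, so NF runs at 64.200°; with |NF| = 21.6, F = (14.198, -14.828). ∠NFG = 139.1° gives FG at 105.10° from the x-axis; with |FG| = 16.1, G = (10.004, 0.71641). So G.x = 10.004.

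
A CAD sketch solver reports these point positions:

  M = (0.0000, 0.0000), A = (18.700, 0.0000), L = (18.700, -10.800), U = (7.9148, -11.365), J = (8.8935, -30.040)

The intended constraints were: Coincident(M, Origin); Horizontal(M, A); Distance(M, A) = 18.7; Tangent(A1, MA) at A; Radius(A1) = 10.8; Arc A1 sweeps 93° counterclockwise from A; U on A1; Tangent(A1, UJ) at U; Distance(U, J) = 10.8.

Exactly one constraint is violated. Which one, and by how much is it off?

Distance(U, J) = 10.8 — off by 7.90.

M = (0.00, 0.00) ✓; M.y = 0.00, A.y = 0.00 ✓; |MA| = 18.70 ✓; ∠(LA, AM) = 90.00° ✓; |LA| = 10.80 ✓; bearing(L→U) − bearing(L→A) = 93.00° ✓; |LU| = 10.80 ✓; ∠(LU, UJ) = 90.00° ✓; |UJ| = 18.70 ✗.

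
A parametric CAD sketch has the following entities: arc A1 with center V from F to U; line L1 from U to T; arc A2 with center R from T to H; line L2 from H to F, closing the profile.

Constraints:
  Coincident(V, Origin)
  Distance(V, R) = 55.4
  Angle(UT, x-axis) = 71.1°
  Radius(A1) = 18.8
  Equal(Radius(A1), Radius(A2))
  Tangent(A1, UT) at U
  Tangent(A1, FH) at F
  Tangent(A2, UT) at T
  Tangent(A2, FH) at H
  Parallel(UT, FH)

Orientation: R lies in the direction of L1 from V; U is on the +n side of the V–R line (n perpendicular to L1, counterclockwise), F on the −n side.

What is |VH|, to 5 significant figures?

58.503

The slot axis is L1's direction at 71.1°, so u = (cos 71.1°, sin 71.1°) = (0.32392, 0.94609) and n = (−sin 71.1°, cos 71.1°) = (-0.94609, 0.32392). V is at the origin and R lies 55.4 along u from V, so R = 55.4·u = (17.945, 52.413). Tangency of A1 to both parallel lines with radius 18.8 puts U and F at V ± 18.8·n: U = (-17.786, 6.0896), F = (17.786, -6.0896). Equal radii place T and H the same way about R: T = R + 18.8·n = (0.15862, 58.503), H = R − 18.8·n = (35.731, 46.323). Then |VH| = |H − V| = 58.503.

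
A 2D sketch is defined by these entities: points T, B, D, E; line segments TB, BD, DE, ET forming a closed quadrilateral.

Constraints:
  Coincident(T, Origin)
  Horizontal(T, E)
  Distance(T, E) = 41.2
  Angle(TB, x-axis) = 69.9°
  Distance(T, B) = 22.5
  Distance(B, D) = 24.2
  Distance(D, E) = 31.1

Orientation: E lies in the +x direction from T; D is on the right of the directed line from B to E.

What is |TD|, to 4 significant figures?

10.65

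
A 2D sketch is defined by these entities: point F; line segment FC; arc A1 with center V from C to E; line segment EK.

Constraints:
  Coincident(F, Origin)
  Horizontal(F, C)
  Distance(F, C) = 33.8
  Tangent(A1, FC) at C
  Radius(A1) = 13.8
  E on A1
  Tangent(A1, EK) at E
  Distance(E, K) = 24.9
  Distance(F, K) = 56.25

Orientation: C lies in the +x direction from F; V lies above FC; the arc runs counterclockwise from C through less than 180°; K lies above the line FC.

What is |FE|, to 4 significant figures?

50.31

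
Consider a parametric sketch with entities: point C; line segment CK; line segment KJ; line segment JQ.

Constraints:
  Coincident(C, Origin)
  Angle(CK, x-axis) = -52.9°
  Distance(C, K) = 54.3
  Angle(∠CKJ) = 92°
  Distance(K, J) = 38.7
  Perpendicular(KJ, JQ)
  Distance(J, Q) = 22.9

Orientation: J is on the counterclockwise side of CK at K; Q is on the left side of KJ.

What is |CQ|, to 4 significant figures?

51.30

C is at the origin; CK runs at -52.9° with length 54.3, so K = 54.3·(cos -52.9°, sin -52.9°) = (32.75, -43.31). ∠CKJ = 92.0°, so KJ runs at -52.9° + (180° − 92.0°) = 35.10° from the x-axis; with |KJ| = 38.7, J = K + 38.7·(cos 35.10°, sin 35.10°) = (64.42, -21.06). KJ ⟂ JQ; with |JQ| = 22.9 on the left of KJ, Q = J + 22.9·(-0.5750, 0.8181) = (51.25, -2.320). Then |CQ| = |Q − C| = 51.30.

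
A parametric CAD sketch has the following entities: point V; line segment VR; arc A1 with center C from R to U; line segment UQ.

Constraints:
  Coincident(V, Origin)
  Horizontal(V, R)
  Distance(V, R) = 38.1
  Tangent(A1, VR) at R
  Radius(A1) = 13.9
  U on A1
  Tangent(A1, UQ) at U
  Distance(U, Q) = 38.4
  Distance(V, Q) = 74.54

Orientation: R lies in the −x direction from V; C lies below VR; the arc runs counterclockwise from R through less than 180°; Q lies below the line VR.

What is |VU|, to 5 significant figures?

53.646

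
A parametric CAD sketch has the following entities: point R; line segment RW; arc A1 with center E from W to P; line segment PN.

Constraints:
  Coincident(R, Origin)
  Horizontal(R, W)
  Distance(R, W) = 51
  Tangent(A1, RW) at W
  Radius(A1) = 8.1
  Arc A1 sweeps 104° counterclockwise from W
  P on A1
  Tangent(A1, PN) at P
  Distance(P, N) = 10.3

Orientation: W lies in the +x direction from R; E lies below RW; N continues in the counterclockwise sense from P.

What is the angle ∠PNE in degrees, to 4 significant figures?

38.18°

R is at the origin; RW is horizontal with |RW| = 51.0 and W on the +x side, so W = (51.00, 0.000). A1 meets RW tangentially, so EW is at right angles to RW, so E = W + (0, -8.1) = (51.00, -8.100). On A1, W sits at bearing 90° from E; a 104° counterclockwise sweep puts P at bearing 194°, so P = E + 8.1·(cos 194°, sin 194°) = (43.14, -10.06). Tangency of A1 to PN means the radius EP is perpendicular to PN, so PN runs along (−sin 194°, cos 194°); with |PN| = 10.3, N = (45.63, -20.05). Then cos ∠PNE = NP·NE / (|NP||NE|), giving 38.18°.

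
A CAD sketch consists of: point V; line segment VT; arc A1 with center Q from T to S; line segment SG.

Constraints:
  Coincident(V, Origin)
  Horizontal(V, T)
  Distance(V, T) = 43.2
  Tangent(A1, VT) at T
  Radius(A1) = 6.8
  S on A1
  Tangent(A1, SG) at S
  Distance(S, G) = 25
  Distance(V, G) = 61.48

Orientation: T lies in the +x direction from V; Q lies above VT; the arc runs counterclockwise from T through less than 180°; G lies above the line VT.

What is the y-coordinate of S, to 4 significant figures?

5.889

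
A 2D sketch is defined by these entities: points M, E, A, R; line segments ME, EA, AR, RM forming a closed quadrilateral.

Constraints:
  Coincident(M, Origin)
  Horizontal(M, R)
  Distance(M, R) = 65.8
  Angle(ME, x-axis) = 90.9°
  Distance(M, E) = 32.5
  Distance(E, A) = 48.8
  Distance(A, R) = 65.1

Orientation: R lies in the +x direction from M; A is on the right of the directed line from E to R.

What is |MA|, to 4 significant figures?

16.43

M is at the origin; M and R share the same y with |MR| = 65.8 and R in +x, so R = (65.8, 0). ME runs at 90.9° with |ME| = 32.5, so E = (-0.5105, 32.50). A is determined by |EA| = 48.8 and |AR| = 65.1 together: it lies at the intersection of circle(E, 48.8) and circle(R, 65.1). With |ER| = 73.84, the foot of the radical line on ER is 24.35 from E and the perpendicular offset is √(48.8² − 24.35²) = 42.29. Taking the right-of-ER solution: A = (2.747, -16.20).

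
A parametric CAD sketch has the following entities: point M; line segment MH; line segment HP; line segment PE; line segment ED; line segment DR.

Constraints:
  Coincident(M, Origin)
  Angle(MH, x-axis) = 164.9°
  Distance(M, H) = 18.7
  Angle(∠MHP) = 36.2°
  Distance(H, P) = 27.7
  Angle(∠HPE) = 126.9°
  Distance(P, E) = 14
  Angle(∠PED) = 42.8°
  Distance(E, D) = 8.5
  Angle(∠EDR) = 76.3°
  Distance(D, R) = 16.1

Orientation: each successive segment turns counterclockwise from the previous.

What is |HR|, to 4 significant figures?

34.66

M is at the origin; MH runs at 164.9° with length 18.7, so H = (-18.05, 4.871). ∠MHP = 36.2° gives HP at -51.30° from the x-axis; with |HP| = 27.7, P = (-0.7351, -16.75). ∠HPE = 126.9° gives PE at 1.800° from the x-axis; with |PE| = 14.0, E = (13.26, -16.31). ∠PED = 42.8° gives ED at 139.0° from the x-axis; with |ED| = 8.5, D = (6.843, -10.73). ∠EDR = 76.3° gives DR at -117.3° from the x-axis; with |DR| = 16.1, R = (-0.5413, -25.04). Then |HR| = |R − H| = 34.66.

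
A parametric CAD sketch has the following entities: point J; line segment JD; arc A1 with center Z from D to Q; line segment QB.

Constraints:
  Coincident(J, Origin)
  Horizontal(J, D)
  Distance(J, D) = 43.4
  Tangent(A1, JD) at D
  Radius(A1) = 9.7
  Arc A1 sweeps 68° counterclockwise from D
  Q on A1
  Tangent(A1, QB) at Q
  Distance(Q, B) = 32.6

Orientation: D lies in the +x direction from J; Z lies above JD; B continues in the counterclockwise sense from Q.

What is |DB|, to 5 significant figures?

42.034

J is at the origin; J and D share the same y with |JD| = 43.4 and D on the +x side, so D = (43.400, 0.0000). A1 meets JD tangentially, so ZD is at right angles to JD, so Z = D + (0, 9.7) = (43.400, 9.7000). On A1, D sits at bearing -90° from Z; a 68° counterclockwise sweep puts Q at bearing -22°, so Q = Z + 9.7·(cos -22°, sin -22°) = (52.394, 6.0663). A1 meets QB tangentially, so ZQ is at right angles to QB, so QB runs along (−sin -22°, cos -22°); with |QB| = 32.6, B = (64.606, 36.293). Then |DB| = |B − D| = 42.034.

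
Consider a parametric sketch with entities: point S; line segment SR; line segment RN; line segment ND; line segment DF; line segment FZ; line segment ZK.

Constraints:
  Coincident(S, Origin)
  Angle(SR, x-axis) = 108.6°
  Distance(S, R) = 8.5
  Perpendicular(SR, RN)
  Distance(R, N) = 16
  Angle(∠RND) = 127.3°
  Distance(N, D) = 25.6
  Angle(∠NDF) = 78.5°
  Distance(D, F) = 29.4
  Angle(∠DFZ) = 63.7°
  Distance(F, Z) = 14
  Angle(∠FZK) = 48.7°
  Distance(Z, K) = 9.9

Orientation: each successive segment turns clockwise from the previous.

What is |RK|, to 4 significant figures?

28.65

S is at the origin; SR runs at 108.6° with length 8.5, so R = (-2.711, 8.056). SR ⟂ RN, so RN runs at 18.60°; with |RN| = 16.0, N = (12.45, 13.16). ∠RND = 127.3° gives ND at -34.10° from the x-axis; with |ND| = 25.6, D = (33.65, -1.193). ∠NDF = 78.5° gives DF at -135.6° from the x-axis; with |DF| = 29.4, F = (12.65, -21.76). ∠DFZ = 63.7° gives FZ at 108.1° from the x-axis; with |FZ| = 14.0, Z = (8.297, -8.456). ∠FZK = 48.7° gives ZK at -23.20° from the x-axis; with |ZK| = 9.9, K = (17.40, -12.36). Then |RK| = |K − R| = 28.65.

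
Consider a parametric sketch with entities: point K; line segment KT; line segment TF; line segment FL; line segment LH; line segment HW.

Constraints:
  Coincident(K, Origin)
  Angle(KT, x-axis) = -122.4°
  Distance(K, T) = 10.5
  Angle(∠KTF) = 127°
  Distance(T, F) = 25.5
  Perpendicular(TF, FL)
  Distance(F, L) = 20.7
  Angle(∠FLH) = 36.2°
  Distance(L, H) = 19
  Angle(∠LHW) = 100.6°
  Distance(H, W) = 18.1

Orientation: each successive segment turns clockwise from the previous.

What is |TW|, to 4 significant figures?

27.79

K is at the origin; KT runs at -122.4° with length 10.5, so T = (-5.626, -8.865). ∠KTF = 127.0° gives TF at -175.4° from the x-axis; with |TF| = 25.5, F = (-31.04, -10.91). TF is perpendicular to FL, so FL runs at 94.60°; with |FL| = 20.7, L = (-32.70, 9.723). ∠FLH = 36.2° gives LH at -49.20° from the x-axis; with |LH| = 19.0, H = (-20.29, -4.660). ∠LHW = 100.6° gives HW at -128.6° from the x-axis; with |HW| = 18.1, W = (-31.58, -18.81). Then |TW| = |W − T| = 27.79.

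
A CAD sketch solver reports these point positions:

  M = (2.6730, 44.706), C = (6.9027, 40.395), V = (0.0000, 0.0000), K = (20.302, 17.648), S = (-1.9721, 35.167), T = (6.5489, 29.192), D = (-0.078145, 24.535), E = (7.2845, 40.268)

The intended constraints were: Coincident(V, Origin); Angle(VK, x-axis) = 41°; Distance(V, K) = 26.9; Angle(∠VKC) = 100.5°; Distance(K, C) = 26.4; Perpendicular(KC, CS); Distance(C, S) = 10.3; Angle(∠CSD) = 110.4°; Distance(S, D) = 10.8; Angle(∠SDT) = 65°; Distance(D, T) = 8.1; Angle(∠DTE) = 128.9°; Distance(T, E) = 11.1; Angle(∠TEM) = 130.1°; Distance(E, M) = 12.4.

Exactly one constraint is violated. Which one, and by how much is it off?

Distance(E, M) = 12.4 — off by 6.00.

V = (0.00, 0.00) ✓; VK at 41.00° ✓; |VK| = 26.90 ✓; ∠VKC = 100.5° ✓; |KC| = 26.40 ✓; ∠(KC, CS) = 90.00° ✓; |CS| = 10.30 ✓; ∠CSD = 110.4° ✓; |SD| = 10.80 ✓; ∠SDT = 65.00° ✓; |DT| = 8.100 ✓; ∠DTE = 128.9° ✓; |TE| = 11.10 ✓; ∠TEM = 130.1° ✓; |EM| = 6.400 ✗.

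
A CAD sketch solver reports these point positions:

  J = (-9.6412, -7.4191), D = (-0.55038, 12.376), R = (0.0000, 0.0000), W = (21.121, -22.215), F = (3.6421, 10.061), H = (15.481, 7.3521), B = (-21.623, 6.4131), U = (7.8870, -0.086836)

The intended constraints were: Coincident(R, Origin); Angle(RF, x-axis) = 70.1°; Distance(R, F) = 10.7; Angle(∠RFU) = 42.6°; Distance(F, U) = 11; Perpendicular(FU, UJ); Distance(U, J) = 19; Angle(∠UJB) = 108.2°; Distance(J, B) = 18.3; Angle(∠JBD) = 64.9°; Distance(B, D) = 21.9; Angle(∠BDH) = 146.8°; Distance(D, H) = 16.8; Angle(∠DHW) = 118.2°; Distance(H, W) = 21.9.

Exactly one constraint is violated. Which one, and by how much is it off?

Distance(H, W) = 21.9 — off by 8.20.

R = (0.00, 0.00) ✓; RF at 70.10° ✓; |RF| = 10.70 ✓; ∠RFU = 42.60° ✓; |FU| = 11.00 ✓; ∠(FU, UJ) = 90.00° ✓; |UJ| = 19.00 ✓; ∠UJB = 108.2° ✓; |JB| = 18.30 ✓; ∠JBD = 64.90° ✓; |BD| = 21.90 ✓; ∠BDH = 146.8° ✓; |DH| = 16.80 ✓; ∠DHW = 118.2° ✓; |HW| = 30.10 ✗.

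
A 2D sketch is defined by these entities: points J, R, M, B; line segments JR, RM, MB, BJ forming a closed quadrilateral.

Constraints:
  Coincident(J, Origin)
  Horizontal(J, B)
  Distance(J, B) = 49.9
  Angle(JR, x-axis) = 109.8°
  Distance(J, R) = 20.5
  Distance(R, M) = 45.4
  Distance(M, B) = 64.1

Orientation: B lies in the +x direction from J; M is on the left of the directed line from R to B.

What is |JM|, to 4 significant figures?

59.55

Checks: |RM| = 45.40 ✓; |MB| = 64.10 ✓.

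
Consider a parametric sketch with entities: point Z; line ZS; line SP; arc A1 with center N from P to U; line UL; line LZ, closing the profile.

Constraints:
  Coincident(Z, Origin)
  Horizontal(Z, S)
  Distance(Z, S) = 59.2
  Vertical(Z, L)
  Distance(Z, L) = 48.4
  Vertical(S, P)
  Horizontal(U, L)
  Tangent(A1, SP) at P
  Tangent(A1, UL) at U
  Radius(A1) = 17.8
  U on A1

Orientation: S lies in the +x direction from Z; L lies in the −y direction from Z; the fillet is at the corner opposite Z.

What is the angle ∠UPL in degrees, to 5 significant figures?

28.265°

Z is at the origin; ZS is horizontal with |ZS| = 59.2 and S on the +x side, so S = (59.200, 0.0000). Z and L share the same x with |ZL| = 48.4 and L on the −y side, so L = (0.0000, -48.400). The virtual corner opposite Z is at (59.200, -48.400). Since A1 is tangent to SP there, NP ⟂ SP and tangency of A1 to UL means the radius NU is perpendicular to UL, with radius 17.8, so the center N sits 17.8 in from both sides at N = (41.400, -30.600). That places the tangent points at P = (59.200, -30.600) on SP and U = (41.400, -48.400) on UL. Then cos ∠UPL = PU·PL / (|PU||PL|), giving 28.265°.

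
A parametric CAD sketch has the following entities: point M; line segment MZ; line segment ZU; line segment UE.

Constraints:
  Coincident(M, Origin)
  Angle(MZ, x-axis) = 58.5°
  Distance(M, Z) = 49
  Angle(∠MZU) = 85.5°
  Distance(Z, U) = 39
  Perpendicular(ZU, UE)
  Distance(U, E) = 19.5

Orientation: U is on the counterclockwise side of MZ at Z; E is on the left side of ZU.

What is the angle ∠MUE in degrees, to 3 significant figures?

35.7°

M is at the origin; MZ runs at 58.5° with length 49.0, so Z = 49.0·(cos 58.5°, sin 58.5°) = (25.6, 41.8). ∠MZU = 85.5°, so ZU runs at 58.5° + (180° − 85.5°) = 153° from the x-axis; with |ZU| = 39.0, U = Z + 39.0·(cos 153°, sin 153°) = (-9.15, 59.5). ZU is perpendicular to UE; with |UE| = 19.5 on the left of ZU, E = U + 19.5·(-0.454, -0.891) = (-18.0, 42.1). Then cos ∠MUE = UM·UE / (|UM||UE|), giving 35.7°.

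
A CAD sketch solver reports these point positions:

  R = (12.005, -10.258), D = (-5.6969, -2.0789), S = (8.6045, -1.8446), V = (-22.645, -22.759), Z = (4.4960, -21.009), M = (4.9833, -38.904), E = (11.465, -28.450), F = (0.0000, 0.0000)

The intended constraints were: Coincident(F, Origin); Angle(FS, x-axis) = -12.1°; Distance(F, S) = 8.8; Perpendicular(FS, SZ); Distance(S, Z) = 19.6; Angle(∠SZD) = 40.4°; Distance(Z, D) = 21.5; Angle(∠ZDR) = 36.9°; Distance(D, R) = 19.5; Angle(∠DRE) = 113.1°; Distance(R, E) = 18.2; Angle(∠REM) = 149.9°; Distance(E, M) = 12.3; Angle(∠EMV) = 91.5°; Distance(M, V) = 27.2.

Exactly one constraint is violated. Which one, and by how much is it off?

Distance(M, V) = 27.2 — off by 4.80.

F = (0.00, 0.00) ✓; FS at -12.10° ✓; |FS| = 8.800 ✓; ∠(FS, SZ) = 90.00° ✓; |SZ| = 19.60 ✓; ∠SZD = 40.40° ✓; |ZD| = 21.50 ✓; ∠ZDR = 36.90° ✓; |DR| = 19.50 ✓; ∠DRE = 113.1° ✓; |RE| = 18.20 ✓; ∠REM = 149.9° ✓; |EM| = 12.30 ✓; ∠EMV = 91.50° ✓; |MV| = 32.00 ✗.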